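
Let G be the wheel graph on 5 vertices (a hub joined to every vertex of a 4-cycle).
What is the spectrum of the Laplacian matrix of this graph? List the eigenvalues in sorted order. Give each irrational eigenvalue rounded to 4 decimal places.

The graph has 5 vertices and degree multiset [4, 3, 3, 3, 3]; D is the diagonal matrix of degrees and L = D - A. The multiplicity of 0 as a Laplacian eigenvalue equals the number of connected components. The single zero eigenvalue shows the graph is connected. By the matrix-tree theorem the graph has (1/5) * product of the nonzero eigenvalues = 45 spanning trees. The eigenvalues sum to 16, which equals trace(L) = 2|E|.

[0, 3, 3, 5, 5]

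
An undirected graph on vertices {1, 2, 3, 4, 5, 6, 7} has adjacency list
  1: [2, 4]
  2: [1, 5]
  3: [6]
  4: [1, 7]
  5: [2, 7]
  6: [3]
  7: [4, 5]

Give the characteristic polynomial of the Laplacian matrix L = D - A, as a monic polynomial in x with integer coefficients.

Reading degrees in the order [1, 2, 3, 4, 5, 6, 7] gives [2, 2, 1, 2, 2, 1, 2]; set D = diag(2, 2, 1, 2, 2, 1, 2) and form L = D - A. Computing det(xI - L) by cofactor expansion (or equivalently via sum-over-permutations) gives x^7 - 12x^6 + 55x^5 - 120x^4 + 125x^3 - 50x^2. Since p(0) = det(-L) = 0, x divides p(x). There are 2 zeros in the spectrum, matching the 2 components.

x^7 - 12x^6 + 55x^5 - 120x^4 + 125x^3 - 50x^2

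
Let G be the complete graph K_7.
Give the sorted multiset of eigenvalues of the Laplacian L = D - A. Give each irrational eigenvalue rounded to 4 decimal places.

The graph has 7 vertices and degree multiset [6, 6, 6, 6, 6, 6, 6]; D is the diagonal matrix of degrees and L = D - A. Diagonalising L (or applying a numerical eigensolver to the 7x7 matrix) gives the spectrum above. The single zero eigenvalue shows the graph is connected. By the matrix-tree theorem the graph has (1/7) * product of the nonzero eigenvalues = 16807 spanning trees.

[0, 7, 7, 7, 7, 7, 7]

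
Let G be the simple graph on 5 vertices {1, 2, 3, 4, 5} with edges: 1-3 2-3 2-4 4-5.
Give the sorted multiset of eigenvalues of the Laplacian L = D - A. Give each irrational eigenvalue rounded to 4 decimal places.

With the vertex order [1, 2, 3, 4, 5], the degrees are [1, 2, 2, 2, 1], giving D = diag(1, 2, 2, 2, 1) and L = D - A. L is symmetric positive semidefinite, so every eigenvalue is real and nonnegative. The single zero eigenvalue shows the graph is connected. The largest eigenvalue, 3.6180, is at most the vertex count 5. By the matrix-tree theorem the graph has (1/5) * product of the nonzero eigenvalues = 1 spanning tree.

[0, 0.3820, 1.3820, 2.6180, 3.6180]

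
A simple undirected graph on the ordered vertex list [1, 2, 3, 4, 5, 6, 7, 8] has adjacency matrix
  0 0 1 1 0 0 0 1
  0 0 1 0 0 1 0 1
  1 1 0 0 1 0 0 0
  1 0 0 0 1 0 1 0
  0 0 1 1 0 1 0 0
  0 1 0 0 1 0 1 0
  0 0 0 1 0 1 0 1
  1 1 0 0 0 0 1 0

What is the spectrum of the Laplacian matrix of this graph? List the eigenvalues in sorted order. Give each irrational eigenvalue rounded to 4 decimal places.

Each diagonal entry of L is the vertex degree and each off-diagonal entry is -1 where an edge is present, 0 otherwise; in the order [1, 2, 3, 4, 5, 6, 7, 8] the diagonal is [3, 3, 3, 3, 3, 3, 3, 3]. The multiplicity of 0 as a Laplacian eigenvalue equals the number of connected components. The largest eigenvalue, 6, is at most the vertex count 8. The eigenvalues sum to 24, which equals trace(L) = 2|E|.

[0, 2, 2, 2, 4, 4, 4, 6]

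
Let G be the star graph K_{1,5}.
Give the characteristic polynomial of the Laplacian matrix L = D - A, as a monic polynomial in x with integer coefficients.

The graph has 6 vertices and degree multiset [5, 1, 1, 1, 1, 1]; D is the diagonal matrix of degrees and L = D - A. The eigenvalues of L are [0, 1, 1, 1, 1, 6]; the characteristic polynomial is the product of (x - lambda_i), which multiplies out to x^6 - 10x^5 + 30x^4 - 40x^3 + 25x^2 - 6x. The coefficient of x^5 equals -trace(L) = -10, matching the sum of degrees. There is one zero in the spectrum, matching the 1 component.

x^6 - 10x^5 + 30x^4 - 40x^3 + 25x^2 - 6x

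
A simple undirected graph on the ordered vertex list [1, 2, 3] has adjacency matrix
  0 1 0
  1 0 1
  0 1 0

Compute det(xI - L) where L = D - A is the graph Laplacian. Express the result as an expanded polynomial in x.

Reading degrees in the order [1, 2, 3] gives [1, 2, 1]; set D = diag(1, 2, 1) and form L = D - A. The eigenvalues of L are [0, 1, 3]; the characteristic polynomial is the product of (x - lambda_i), which multiplies out to x^3 - 4x^2 + 3x. The coefficient of x^2 equals -trace(L) = -4, matching the sum of degrees. There is one zero in the spectrum, matching the 1 component.

x^3 - 4x^2 + 3x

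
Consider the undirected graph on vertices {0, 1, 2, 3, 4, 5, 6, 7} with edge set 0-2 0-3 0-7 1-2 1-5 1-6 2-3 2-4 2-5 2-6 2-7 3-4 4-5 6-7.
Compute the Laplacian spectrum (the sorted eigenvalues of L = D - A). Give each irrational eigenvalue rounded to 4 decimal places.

[0, 1.7530, 1.7530, 3.4450, 3.4450, 4.8019, 4.8019, 8]

Each diagonal entry of L is the vertex degree and each off-diagonal entry is -1 where an edge is present, 0 otherwise; in the order [0, 1, 2, 3, 4, 5, 6, 7] the diagonal is [3, 3, 7, 3, 3, 3, 3, 3]. Since every row of L sums to 0, the all-ones vector is in the kernel and 0 is an eigenvalue. The single zero eigenvalue shows the graph is connected. The largest eigenvalue, 8, is at most the vertex count 8. By the matrix-tree theorem the graph has (1/8) * product of the nonzero eigenvalues = 841 spanning trees.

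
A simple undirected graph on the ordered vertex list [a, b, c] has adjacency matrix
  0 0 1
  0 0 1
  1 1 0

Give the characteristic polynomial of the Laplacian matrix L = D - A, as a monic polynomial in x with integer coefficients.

x^3 - 4x^2 + 3x

Each diagonal entry of L is the vertex degree and each off-diagonal entry is -1 where an edge is present, 0 otherwise; in the order [a, b, c] the diagonal is [1, 1, 2]. Computing det(xI - L) by cofactor expansion (or equivalently via sum-over-permutations) gives x^3 - 4x^2 + 3x. The coefficient of x^2 equals -trace(L) = -4, matching the sum of degrees. There is one zero in the spectrum, matching the 1 component. By the matrix-tree theorem the graph has (1/3) * product of the nonzero eigenvalues = 1 spanning tree.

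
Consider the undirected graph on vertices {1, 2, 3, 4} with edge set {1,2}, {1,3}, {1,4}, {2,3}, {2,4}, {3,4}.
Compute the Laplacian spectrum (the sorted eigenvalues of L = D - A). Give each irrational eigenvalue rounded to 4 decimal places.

[0, 4, 4, 4]

Each diagonal entry of L is the vertex degree and each off-diagonal entry is -1 where an edge is present, 0 otherwise; in the order [1, 2, 3, 4] the diagonal is [3, 3, 3, 3]. The multiplicity of 0 as a Laplacian eigenvalue equals the number of connected components. By the matrix-tree theorem the graph has (1/4) * product of the nonzero eigenvalues = 16 spanning trees.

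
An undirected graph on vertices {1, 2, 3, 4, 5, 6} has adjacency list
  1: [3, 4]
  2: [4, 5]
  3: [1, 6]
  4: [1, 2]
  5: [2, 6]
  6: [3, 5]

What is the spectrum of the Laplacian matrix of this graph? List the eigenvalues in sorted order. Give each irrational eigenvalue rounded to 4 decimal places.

[0, 1, 1, 3, 3, 4]

With the vertex order [1, 2, 3, 4, 5, 6], the degrees are [2, 2, 2, 2, 2, 2], giving D = diag(2, 2, 2, 2, 2, 2) and L = D - A. Diagonalising L (or applying a numerical eigensolver to the 6x6 matrix) gives the spectrum above. By the matrix-tree theorem the graph has (1/6) * product of the nonzero eigenvalues = 6 spanning trees.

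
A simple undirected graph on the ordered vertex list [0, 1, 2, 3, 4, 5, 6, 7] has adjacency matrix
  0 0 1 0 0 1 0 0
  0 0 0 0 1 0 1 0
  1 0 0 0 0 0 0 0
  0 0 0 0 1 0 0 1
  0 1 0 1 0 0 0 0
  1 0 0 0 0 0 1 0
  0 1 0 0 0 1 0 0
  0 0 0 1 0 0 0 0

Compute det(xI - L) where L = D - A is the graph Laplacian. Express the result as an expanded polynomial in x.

Reading degrees in the order [0, 1, 2, 3, 4, 5, 6, 7] gives [2, 2, 1, 2, 2, 2, 2, 1]; set D = diag(2, 2, 1, 2, 2, 2, 2, 1) and form L = D - A. L has integer entries, so p(x) = det(xI - L) has integer coefficients. Expanding the determinant yields x^8 - 14x^7 + 78x^6 - 220x^5 + 330x^4 - 252x^3 + 84x^2 - 8x. The coefficient of x^7 equals -trace(L) = -14, matching the sum of degrees. There is one zero in the spectrum, matching the 1 component. By the matrix-tree theorem the graph has (1/8) * product of the nonzero eigenvalues = 1 spanning tree.

x^8 - 14x^7 + 78x^6 - 220x^5 + 330x^4 - 252x^3 + 84x^2 - 8x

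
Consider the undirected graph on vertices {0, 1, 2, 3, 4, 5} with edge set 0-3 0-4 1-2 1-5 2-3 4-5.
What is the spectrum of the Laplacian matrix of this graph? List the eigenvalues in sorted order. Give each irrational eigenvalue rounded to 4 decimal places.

[0, 1, 1, 3, 3, 4]

With the vertex order [0, 1, 2, 3, 4, 5], the degrees are [2, 2, 2, 2, 2, 2], giving D = diag(2, 2, 2, 2, 2, 2) and L = D - A. Since every row of L sums to 0, the all-ones vector is in the kernel and 0 is an eigenvalue. The single zero eigenvalue shows the graph is connected. There is one zero in the spectrum, matching the 1 component. By the matrix-tree theorem the graph has (1/6) * product of the nonzero eigenvalues = 6 spanning trees.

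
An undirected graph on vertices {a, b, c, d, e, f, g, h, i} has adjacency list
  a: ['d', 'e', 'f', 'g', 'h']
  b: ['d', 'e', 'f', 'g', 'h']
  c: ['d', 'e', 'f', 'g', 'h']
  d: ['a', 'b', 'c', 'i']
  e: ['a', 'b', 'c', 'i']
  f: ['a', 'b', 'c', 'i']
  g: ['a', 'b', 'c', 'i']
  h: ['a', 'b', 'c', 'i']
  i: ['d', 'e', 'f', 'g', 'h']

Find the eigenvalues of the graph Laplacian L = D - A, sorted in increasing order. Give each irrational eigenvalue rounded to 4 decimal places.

With the vertex order [a, b, c, d, e, f, g, h, i], the degrees are [5, 5, 5, 4, 4, 4, 4, 4, 5], giving D = diag(5, 5, 5, 4, 4, 4, 4, 4, 5) and L = D - A. Diagonalising L (or applying a numerical eigensolver to the 9x9 matrix) gives the spectrum above. There is one zero in the spectrum, matching the 1 component. By the matrix-tree theorem the graph has (1/9) * product of the nonzero eigenvalues = 32000 spanning trees.

[0, 4, 4, 4, 4, 5, 5, 5, 9]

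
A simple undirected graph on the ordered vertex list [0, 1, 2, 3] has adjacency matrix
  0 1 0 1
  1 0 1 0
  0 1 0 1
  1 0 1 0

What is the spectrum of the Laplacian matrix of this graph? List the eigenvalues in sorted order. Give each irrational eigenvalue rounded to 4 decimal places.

With the vertex order [0, 1, 2, 3], the degrees are [2, 2, 2, 2], giving D = diag(2, 2, 2, 2) and L = D - A. Since every row of L sums to 0, the all-ones vector is in the kernel and 0 is an eigenvalue. The single zero eigenvalue shows the graph is connected. There is one zero in the spectrum, matching the 1 component.

[0, 2, 2, 4]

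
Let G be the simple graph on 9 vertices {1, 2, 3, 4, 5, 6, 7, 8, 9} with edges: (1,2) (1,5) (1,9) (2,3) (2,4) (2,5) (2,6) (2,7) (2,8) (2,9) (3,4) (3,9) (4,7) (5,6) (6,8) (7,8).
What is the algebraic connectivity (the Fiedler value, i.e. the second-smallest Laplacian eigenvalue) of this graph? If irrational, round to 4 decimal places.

1.5858

Reading degrees in the order [1, 2, 3, 4, 5, 6, 7, 8, 9] gives [3, 8, 3, 3, 3, 3, 3, 3, 3]; set D = diag(3, 8, 3, 3, 3, 3, 3, 3, 3) and form L = D - A. The sorted Laplacian eigenvalues are [0, 1.5858, 1.5858, 3, 3, 4.4142, 4.4142, 5, 9]; the algebraic connectivity is the second entry, 1.5858. There is one zero in the spectrum, matching the 1 component.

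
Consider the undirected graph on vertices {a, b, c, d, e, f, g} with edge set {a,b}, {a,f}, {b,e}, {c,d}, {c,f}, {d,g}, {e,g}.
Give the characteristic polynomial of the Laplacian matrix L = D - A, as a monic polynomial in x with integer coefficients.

x^7 - 14x^6 + 77x^5 - 210x^4 + 294x^3 - 196x^2 + 49x

Each diagonal entry of L is the vertex degree and each off-diagonal entry is -1 where an edge is present, 0 otherwise; in the order [a, b, c, d, e, f, g] the diagonal is [2, 2, 2, 2, 2, 2, 2]. L has integer entries, so p(x) = det(xI - L) has integer coefficients. Expanding the determinant yields x^7 - 14x^6 + 77x^5 - 210x^4 + 294x^3 - 196x^2 + 49x. Since p(0) = det(-L) = 0, x divides p(x).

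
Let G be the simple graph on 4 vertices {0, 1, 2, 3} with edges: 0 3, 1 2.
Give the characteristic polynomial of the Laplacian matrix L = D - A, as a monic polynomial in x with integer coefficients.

x^4 - 4x^3 + 4x^2

With the vertex order [0, 1, 2, 3], the degrees are [1, 1, 1, 1], giving D = diag(1, 1, 1, 1) and L = D - A. Computing det(xI - L) by cofactor expansion (or equivalently via sum-over-permutations) gives x^4 - 4x^3 + 4x^2. The constant term is 0 because L is singular (the all-ones vector lies in its kernel). There are 2 zeros in the spectrum, matching the 2 components. The largest eigenvalue, 2, is at most the vertex count 4.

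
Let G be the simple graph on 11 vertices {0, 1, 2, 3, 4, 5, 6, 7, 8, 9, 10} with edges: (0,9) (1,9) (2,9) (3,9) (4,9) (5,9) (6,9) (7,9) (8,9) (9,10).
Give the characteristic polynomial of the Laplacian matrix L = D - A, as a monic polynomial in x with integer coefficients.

x^11 - 20x^10 + 135x^9 - 480x^8 + 1050x^7 - 1512x^6 + 1470x^5 - 960x^4 + 405x^3 - 100x^2 + 11x

Each diagonal entry of L is the vertex degree and each off-diagonal entry is -1 where an edge is present, 0 otherwise; in the order [0, 1, 2, 3, 4, 5, 6, 7, 8, 9, 10] the diagonal is [1, 1, 1, 1, 1, 1, 1, 1, 1, 10, 1]. Computing det(xI - L) by cofactor expansion (or equivalently via sum-over-permutations) gives x^11 - 20x^10 + 135x^9 - 480x^8 + 1050x^7 - 1512x^6 + 1470x^5 - 960x^4 + 405x^3 - 100x^2 + 11x. Since p(0) = det(-L) = 0, x divides p(x). There is one zero in the spectrum, matching the 1 component.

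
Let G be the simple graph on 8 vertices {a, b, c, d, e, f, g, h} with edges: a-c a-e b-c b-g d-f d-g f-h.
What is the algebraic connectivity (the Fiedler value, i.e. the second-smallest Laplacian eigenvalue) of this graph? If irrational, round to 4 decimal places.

0.1522

With the vertex order [a, b, c, d, e, f, g, h], the degrees are [2, 2, 2, 2, 1, 2, 2, 1], giving D = diag(2, 2, 2, 2, 1, 2, 2, 1) and L = D - A. Computing the eigenvalues of L and sorting gives [0, 0.1522, 0.5858, 1.2346, 2, 2.7654, 3.4142, 3.8478]. The Fiedler value lambda_2 = 0.1522 is strictly positive, so the graph is connected. The eigenvalues sum to 14, which equals trace(L) = 2|E|.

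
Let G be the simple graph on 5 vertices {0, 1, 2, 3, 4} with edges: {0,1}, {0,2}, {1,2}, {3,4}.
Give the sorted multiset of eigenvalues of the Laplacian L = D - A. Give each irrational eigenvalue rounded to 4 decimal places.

Each diagonal entry of L is the vertex degree and each off-diagonal entry is -1 where an edge is present, 0 otherwise; in the order [0, 1, 2, 3, 4] the diagonal is [2, 2, 2, 1, 1]. The multiplicity of 0 as a Laplacian eigenvalue equals the number of connected components. The 2 zero eigenvalues correspond to the 2 connected components. There are 2 zeros in the spectrum, matching the 2 components.

[0, 0, 2, 3, 3]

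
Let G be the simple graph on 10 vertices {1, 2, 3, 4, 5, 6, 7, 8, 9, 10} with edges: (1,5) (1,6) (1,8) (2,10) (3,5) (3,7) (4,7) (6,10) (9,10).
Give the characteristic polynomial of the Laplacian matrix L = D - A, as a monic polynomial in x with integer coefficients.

Reading degrees in the order [1, 2, 3, 4, 5, 6, 7, 8, 9, 10] gives [3, 1, 2, 1, 2, 2, 2, 1, 1, 3]; set D = diag(3, 1, 2, 1, 2, 2, 2, 1, 1, 3) and form L = D - A. L has integer entries, so p(x) = det(xI - L) has integer coefficients. Expanding the determinant yields x^10 - 18x^9 + 134x^8 - 536x^7 + 1255x^6 - 1760x^5 + 1452x^4 - 660x^3 + 142x^2 - 10x. The constant term is 0 because L is singular (the all-ones vector lies in its kernel). There is one zero in the spectrum, matching the 1 component.

x^10 - 18x^9 + 134x^8 - 536x^7 + 1255x^6 - 1760x^5 + 1452x^4 - 660x^3 + 142x^2 - 10x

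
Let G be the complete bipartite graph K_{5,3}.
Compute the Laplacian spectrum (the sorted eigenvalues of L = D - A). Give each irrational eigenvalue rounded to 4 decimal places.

The graph has 8 vertices and degree multiset [5, 5, 5, 3, 3, 3, 3, 3]; D is the diagonal matrix of degrees and L = D - A. Since every row of L sums to 0, the all-ones vector is in the kernel and 0 is an eigenvalue. By the matrix-tree theorem the graph has (1/8) * product of the nonzero eigenvalues = 2025 spanning trees.

[0, 3, 3, 3, 3, 5, 5, 8]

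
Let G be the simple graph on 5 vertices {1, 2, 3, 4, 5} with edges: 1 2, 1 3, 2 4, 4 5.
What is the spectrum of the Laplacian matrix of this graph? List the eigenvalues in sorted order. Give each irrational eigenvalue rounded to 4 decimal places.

With the vertex order [1, 2, 3, 4, 5], the degrees are [2, 2, 1, 2, 1], giving D = diag(2, 2, 1, 2, 1) and L = D - A. L is symmetric positive semidefinite, so every eigenvalue is real and nonnegative. By the matrix-tree theorem the graph has (1/5) * product of the nonzero eigenvalues = 1 spanning tree. The largest eigenvalue, 3.6180, is at most the vertex count 5.

[0, 0.3820, 1.3820, 2.6180, 3.6180]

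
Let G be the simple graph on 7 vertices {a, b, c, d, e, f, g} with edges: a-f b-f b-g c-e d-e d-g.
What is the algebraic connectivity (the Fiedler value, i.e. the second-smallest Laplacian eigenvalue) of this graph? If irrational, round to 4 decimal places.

0.1981

Reading degrees in the order [a, b, c, d, e, f, g] gives [1, 2, 1, 2, 2, 2, 2]; set D = diag(1, 2, 1, 2, 2, 2, 2) and form L = D - A. Computing the eigenvalues of L and sorting gives [0, 0.1981, 0.7530, 1.5550, 2.4450, 3.2470, 3.8019]. The Fiedler value lambda_2 = 0.1981 is strictly positive, so the graph is connected.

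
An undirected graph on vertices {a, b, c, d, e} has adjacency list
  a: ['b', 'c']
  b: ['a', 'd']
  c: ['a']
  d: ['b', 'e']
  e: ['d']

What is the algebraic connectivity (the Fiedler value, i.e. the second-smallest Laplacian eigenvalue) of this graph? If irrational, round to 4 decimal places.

With the vertex order [a, b, c, d, e], the degrees are [2, 2, 1, 2, 1], giving D = diag(2, 2, 1, 2, 1) and L = D - A. The sorted Laplacian eigenvalues are [0, 0.3820, 1.3820, 2.6180, 3.6180]; the algebraic connectivity is the second entry, 0.3820. By the matrix-tree theorem the graph has (1/5) * product of the nonzero eigenvalues = 1 spanning tree.

0.3820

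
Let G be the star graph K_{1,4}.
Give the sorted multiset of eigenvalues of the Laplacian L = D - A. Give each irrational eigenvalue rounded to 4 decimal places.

The graph has 5 vertices and degree multiset [4, 1, 1, 1, 1]; D is the diagonal matrix of degrees and L = D - A. L is symmetric positive semidefinite, so every eigenvalue is real and nonnegative. The largest eigenvalue, 5, is at most the vertex count 5.

[0, 1, 1, 1, 5]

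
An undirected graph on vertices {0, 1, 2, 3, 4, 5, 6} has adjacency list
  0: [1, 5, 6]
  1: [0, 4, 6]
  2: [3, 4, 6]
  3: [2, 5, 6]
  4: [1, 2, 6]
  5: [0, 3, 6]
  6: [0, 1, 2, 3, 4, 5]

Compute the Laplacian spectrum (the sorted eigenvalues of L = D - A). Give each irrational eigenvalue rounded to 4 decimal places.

Reading degrees in the order [0, 1, 2, 3, 4, 5, 6] gives [3, 3, 3, 3, 3, 3, 6]; set D = diag(3, 3, 3, 3, 3, 3, 6) and form L = D - A. Diagonalising L (or applying a numerical eigensolver to the 7x7 matrix) gives the spectrum above. There is one zero in the spectrum, matching the 1 component.

[0, 2, 2, 4, 4, 5, 7]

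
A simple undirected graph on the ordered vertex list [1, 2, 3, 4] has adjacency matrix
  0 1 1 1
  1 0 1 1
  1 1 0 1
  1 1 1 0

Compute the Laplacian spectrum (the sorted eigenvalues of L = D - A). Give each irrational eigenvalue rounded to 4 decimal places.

Each diagonal entry of L is the vertex degree and each off-diagonal entry is -1 where an edge is present, 0 otherwise; in the order [1, 2, 3, 4] the diagonal is [3, 3, 3, 3]. The multiplicity of 0 as a Laplacian eigenvalue equals the number of connected components. The single zero eigenvalue shows the graph is connected. The largest eigenvalue, 4, is at most the vertex count 4.

[0, 4, 4, 4]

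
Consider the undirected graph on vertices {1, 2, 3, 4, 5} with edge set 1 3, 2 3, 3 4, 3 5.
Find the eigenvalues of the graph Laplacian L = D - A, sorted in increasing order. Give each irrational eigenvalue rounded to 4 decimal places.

With the vertex order [1, 2, 3, 4, 5], the degrees are [1, 1, 4, 1, 1], giving D = diag(1, 1, 4, 1, 1) and L = D - A. L is symmetric positive semidefinite, so every eigenvalue is real and nonnegative. The single zero eigenvalue shows the graph is connected. The largest eigenvalue, 5, is at most the vertex count 5. There is one zero in the spectrum, matching the 1 component.

[0, 1, 1, 1, 5]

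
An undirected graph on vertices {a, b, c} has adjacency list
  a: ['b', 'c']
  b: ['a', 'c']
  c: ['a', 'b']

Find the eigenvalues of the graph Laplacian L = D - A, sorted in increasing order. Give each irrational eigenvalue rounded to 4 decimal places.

[0, 3, 3]

Each diagonal entry of L is the vertex degree and each off-diagonal entry is -1 where an edge is present, 0 otherwise; in the order [a, b, c] the diagonal is [2, 2, 2]. Diagonalising L (or applying a numerical eigensolver to the 3x3 matrix) gives the spectrum above.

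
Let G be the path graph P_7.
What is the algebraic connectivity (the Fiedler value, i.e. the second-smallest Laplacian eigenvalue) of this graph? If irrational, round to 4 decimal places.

The graph has 7 vertices and degree multiset [2, 2, 2, 2, 2, 1, 1]; D is the diagonal matrix of degrees and L = D - A. The sorted Laplacian eigenvalues are [0, 0.1981, 0.7530, 1.5550, 2.4450, 3.2470, 3.8019]; the algebraic connectivity is the second entry, 0.1981. The eigenvalues sum to 12, which equals trace(L) = 2|E|.

0.1981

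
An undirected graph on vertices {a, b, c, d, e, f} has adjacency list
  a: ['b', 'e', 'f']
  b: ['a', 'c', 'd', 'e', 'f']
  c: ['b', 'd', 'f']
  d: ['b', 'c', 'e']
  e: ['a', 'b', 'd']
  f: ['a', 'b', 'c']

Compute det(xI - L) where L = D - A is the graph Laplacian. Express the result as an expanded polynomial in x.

x^6 - 20x^5 + 155x^4 - 580x^3 + 1045x^2 - 726x

Each diagonal entry of L is the vertex degree and each off-diagonal entry is -1 where an edge is present, 0 otherwise; in the order [a, b, c, d, e, f] the diagonal is [3, 5, 3, 3, 3, 3]. Computing det(xI - L) by cofactor expansion (or equivalently via sum-over-permutations) gives x^6 - 20x^5 + 155x^4 - 580x^3 + 1045x^2 - 726x. Since p(0) = det(-L) = 0, x divides p(x). There is one zero in the spectrum, matching the 1 component.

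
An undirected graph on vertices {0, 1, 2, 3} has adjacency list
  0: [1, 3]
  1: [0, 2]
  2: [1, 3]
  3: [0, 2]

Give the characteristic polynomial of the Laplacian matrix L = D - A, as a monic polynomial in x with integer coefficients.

Reading degrees in the order [0, 1, 2, 3] gives [2, 2, 2, 2]; set D = diag(2, 2, 2, 2) and form L = D - A. L has integer entries, so p(x) = det(xI - L) has integer coefficients. Expanding the determinant yields x^4 - 8x^3 + 20x^2 - 16x. The coefficient of x^3 equals -trace(L) = -8, matching the sum of degrees.

x^4 - 8x^3 + 20x^2 - 16x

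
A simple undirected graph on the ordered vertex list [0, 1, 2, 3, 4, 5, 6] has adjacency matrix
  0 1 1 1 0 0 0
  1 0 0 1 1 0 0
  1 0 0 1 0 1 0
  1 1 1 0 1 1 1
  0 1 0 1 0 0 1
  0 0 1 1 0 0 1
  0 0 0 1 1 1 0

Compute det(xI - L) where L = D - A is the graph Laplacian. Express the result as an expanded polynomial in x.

With the vertex order [0, 1, 2, 3, 4, 5, 6], the degrees are [3, 3, 3, 6, 3, 3, 3], giving D = diag(3, 3, 3, 6, 3, 3, 3) and L = D - A. L has integer entries, so p(x) = det(xI - L) has integer coefficients. Expanding the determinant yields x^7 - 24x^6 + 231x^5 - 1140x^4 + 3036x^3 - 4128x^2 + 2240x. The coefficient of x^6 equals -trace(L) = -24, matching the sum of degrees. The eigenvalues sum to 24, which equals trace(L) = 2|E|.

x^7 - 24x^6 + 231x^5 - 1140x^4 + 3036x^3 - 4128x^2 + 2240x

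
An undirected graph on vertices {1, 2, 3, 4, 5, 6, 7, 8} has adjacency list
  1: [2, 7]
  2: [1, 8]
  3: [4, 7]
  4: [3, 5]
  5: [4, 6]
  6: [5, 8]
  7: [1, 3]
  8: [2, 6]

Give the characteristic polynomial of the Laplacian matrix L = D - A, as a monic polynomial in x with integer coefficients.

With the vertex order [1, 2, 3, 4, 5, 6, 7, 8], the degrees are [2, 2, 2, 2, 2, 2, 2, 2], giving D = diag(2, 2, 2, 2, 2, 2, 2, 2) and L = D - A. L has integer entries, so p(x) = det(xI - L) has integer coefficients. Expanding the determinant yields x^8 - 16x^7 + 104x^6 - 352x^5 + 660x^4 - 672x^3 + 336x^2 - 64x. The constant term is 0 because L is singular (the all-ones vector lies in its kernel). The eigenvalues sum to 16, which equals trace(L) = 2|E|. There is one zero in the spectrum, matching the 1 component.

x^8 - 16x^7 + 104x^6 - 352x^5 + 660x^4 - 672x^3 + 336x^2 - 64x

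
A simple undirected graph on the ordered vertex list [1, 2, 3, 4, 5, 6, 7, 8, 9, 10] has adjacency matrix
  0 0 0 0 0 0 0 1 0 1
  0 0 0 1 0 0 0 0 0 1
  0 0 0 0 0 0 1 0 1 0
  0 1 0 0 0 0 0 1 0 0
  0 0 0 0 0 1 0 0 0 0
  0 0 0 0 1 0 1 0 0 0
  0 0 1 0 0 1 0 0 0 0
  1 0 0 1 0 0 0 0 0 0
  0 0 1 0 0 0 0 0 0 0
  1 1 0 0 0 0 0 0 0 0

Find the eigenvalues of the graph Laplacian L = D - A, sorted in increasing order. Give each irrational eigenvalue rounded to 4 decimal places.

Each diagonal entry of L is the vertex degree and each off-diagonal entry is -1 where an edge is present, 0 otherwise; in the order [1, 2, 3, 4, 5, 6, 7, 8, 9, 10] the diagonal is [2, 2, 2, 2, 1, 2, 2, 2, 1, 2]. L is symmetric positive semidefinite, so every eigenvalue is real and nonnegative. The 2 zero eigenvalues correspond to the 2 connected components. The largest eigenvalue, 3.6180, is at most the vertex count 10. There are 2 zeros in the spectrum, matching the 2 components.

[0, 0, 0.3820, 1.3820, 1.3820, 1.3820, 2.6180, 3.6180, 3.6180, 3.6180]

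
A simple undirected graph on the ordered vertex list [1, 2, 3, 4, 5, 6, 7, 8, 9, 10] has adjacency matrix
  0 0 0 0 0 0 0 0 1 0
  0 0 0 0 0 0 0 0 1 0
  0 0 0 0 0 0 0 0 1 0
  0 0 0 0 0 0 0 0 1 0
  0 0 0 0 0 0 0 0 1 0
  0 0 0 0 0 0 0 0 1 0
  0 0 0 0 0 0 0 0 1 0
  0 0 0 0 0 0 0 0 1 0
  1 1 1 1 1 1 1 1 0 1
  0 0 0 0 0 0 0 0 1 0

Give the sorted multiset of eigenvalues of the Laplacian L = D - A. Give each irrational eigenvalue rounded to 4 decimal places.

[0, 1, 1, 1, 1, 1, 1, 1, 1, 10]

Each diagonal entry of L is the vertex degree and each off-diagonal entry is -1 where an edge is present, 0 otherwise; in the order [1, 2, 3, 4, 5, 6, 7, 8, 9, 10] the diagonal is [1, 1, 1, 1, 1, 1, 1, 1, 9, 1]. Since every row of L sums to 0, the all-ones vector is in the kernel and 0 is an eigenvalue. There is one zero in the spectrum, matching the 1 component. The largest eigenvalue, 10, is at most the vertex count 10.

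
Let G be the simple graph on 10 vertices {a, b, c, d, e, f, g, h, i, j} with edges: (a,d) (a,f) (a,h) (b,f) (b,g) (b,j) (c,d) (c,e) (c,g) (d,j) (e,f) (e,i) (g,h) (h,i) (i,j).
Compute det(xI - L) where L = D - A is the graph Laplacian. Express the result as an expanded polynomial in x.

With the vertex order [a, b, c, d, e, f, g, h, i, j], the degrees are [3, 3, 3, 3, 3, 3, 3, 3, 3, 3], giving D = diag(3, 3, 3, 3, 3, 3, 3, 3, 3, 3) and L = D - A. L has integer entries, so p(x) = det(xI - L) has integer coefficients. Expanding the determinant yields x^10 - 30x^9 + 390x^8 - 2880x^7 + 13305x^6 - 39882x^5 + 77640x^4 - 94800x^3 + 66000x^2 - 20000x. The constant term is 0 because L is singular (the all-ones vector lies in its kernel). There is one zero in the spectrum, matching the 1 component. The largest eigenvalue, 5, is at most the vertex count 10.

x^10 - 30x^9 + 390x^8 - 2880x^7 + 13305x^6 - 39882x^5 + 77640x^4 - 94800x^3 + 66000x^2 - 20000x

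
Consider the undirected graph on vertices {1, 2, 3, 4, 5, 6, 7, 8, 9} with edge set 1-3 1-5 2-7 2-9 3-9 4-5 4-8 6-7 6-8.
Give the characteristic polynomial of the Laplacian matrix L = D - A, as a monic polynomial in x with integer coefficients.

Each diagonal entry of L is the vertex degree and each off-diagonal entry is -1 where an edge is present, 0 otherwise; in the order [1, 2, 3, 4, 5, 6, 7, 8, 9] the diagonal is [2, 2, 2, 2, 2, 2, 2, 2, 2]. Computing det(xI - L) by cofactor expansion (or equivalently via sum-over-permutations) gives x^9 - 18x^8 + 135x^7 - 546x^6 + 1287x^5 - 1782x^4 + 1386x^3 - 540x^2 + 81x. Since p(0) = det(-L) = 0, x divides p(x).

x^9 - 18x^8 + 135x^7 - 546x^6 + 1287x^5 - 1782x^4 + 1386x^3 - 540x^2 + 81x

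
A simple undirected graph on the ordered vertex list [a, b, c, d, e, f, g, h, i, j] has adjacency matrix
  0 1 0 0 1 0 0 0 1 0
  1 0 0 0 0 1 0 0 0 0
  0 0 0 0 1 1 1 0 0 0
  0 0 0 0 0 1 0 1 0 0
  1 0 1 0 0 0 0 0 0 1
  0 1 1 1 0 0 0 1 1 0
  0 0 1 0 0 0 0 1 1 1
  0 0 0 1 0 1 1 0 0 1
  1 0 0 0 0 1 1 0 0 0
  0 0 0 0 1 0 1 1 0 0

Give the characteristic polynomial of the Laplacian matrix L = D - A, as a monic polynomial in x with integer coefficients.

x^10 - 32x^9 + 441x^8 - 3430x^7 + 16566x^6 - 51442x^5 + 102549x^4 - 126358x^3 + 87196x^2 - 25650x

Reading degrees in the order [a, b, c, d, e, f, g, h, i, j] gives [3, 2, 3, 2, 3, 5, 4, 4, 3, 3]; set D = diag(3, 2, 3, 2, 3, 5, 4, 4, 3, 3) and form L = D - A. Computing det(xI - L) by cofactor expansion (or equivalently via sum-over-permutations) gives x^10 - 32x^9 + 441x^8 - 3430x^7 + 16566x^6 - 51442x^5 + 102549x^4 - 126358x^3 + 87196x^2 - 25650x. The coefficient of x^9 equals -trace(L) = -32, matching the sum of degrees. By the matrix-tree theorem the graph has (1/10) * product of the nonzero eigenvalues = 2565 spanning trees.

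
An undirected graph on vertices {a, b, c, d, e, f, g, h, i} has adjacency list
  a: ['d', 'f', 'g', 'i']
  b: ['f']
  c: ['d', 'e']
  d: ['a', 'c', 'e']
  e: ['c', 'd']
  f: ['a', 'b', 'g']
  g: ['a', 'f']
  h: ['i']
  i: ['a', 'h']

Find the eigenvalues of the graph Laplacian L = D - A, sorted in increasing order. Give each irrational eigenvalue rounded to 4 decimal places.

With the vertex order [a, b, c, d, e, f, g, h, i], the degrees are [4, 1, 2, 3, 2, 3, 2, 1, 2], giving D = diag(4, 1, 2, 3, 2, 3, 2, 1, 2) and L = D - A. Since every row of L sums to 0, the all-ones vector is in the kernel and 0 is an eigenvalue. The eigenvalues sum to 20, which equals trace(L) = 2|E|. The largest eigenvalue, 5.3928, is at most the vertex count 9.

[0, 0.3092, 0.4179, 1.2380, 2.3912, 3, 3.3915, 3.8594, 5.3928]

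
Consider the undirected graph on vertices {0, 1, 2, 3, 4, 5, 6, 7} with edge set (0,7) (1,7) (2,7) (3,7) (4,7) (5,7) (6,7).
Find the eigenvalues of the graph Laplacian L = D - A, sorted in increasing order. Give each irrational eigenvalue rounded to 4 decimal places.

[0, 1, 1, 1, 1, 1, 1, 8]

Each diagonal entry of L is the vertex degree and each off-diagonal entry is -1 where an edge is present, 0 otherwise; in the order [0, 1, 2, 3, 4, 5, 6, 7] the diagonal is [1, 1, 1, 1, 1, 1, 1, 7]. The multiplicity of 0 as a Laplacian eigenvalue equals the number of connected components. The single zero eigenvalue shows the graph is connected. The eigenvalues sum to 14, which equals trace(L) = 2|E|.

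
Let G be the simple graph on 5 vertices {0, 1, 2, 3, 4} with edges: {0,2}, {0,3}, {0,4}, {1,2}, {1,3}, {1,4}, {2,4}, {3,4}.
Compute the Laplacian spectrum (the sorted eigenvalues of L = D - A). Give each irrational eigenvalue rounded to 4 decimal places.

[0, 3, 3, 5, 5]

Each diagonal entry of L is the vertex degree and each off-diagonal entry is -1 where an edge is present, 0 otherwise; in the order [0, 1, 2, 3, 4] the diagonal is [3, 3, 3, 3, 4]. L is symmetric positive semidefinite, so every eigenvalue is real and nonnegative. The single zero eigenvalue shows the graph is connected. There is one zero in the spectrum, matching the 1 component. By the matrix-tree theorem the graph has (1/5) * product of the nonzero eigenvalues = 45 spanning trees.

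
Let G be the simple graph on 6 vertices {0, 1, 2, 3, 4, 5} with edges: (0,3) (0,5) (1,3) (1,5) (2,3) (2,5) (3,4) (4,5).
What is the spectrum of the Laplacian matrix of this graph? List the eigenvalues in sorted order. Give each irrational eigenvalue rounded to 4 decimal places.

With the vertex order [0, 1, 2, 3, 4, 5], the degrees are [2, 2, 2, 4, 2, 4], giving D = diag(2, 2, 2, 4, 2, 4) and L = D - A. Diagonalising L (or applying a numerical eigensolver to the 6x6 matrix) gives the spectrum above. The single zero eigenvalue shows the graph is connected. The largest eigenvalue, 6, is at most the vertex count 6.

[0, 2, 2, 2, 4, 6]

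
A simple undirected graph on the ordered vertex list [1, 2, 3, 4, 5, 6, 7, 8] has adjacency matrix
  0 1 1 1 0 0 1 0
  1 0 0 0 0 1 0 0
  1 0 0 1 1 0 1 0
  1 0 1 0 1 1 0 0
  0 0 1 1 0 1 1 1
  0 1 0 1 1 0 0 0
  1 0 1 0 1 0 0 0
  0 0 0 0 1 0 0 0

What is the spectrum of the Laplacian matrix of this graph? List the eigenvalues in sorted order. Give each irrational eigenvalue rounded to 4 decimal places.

[0, 0.8843, 1.6912, 2.7011, 3.7678, 4.9684, 5.5846, 6.4026]

Each diagonal entry of L is the vertex degree and each off-diagonal entry is -1 where an edge is present, 0 otherwise; in the order [1, 2, 3, 4, 5, 6, 7, 8] the diagonal is [4, 2, 4, 4, 5, 3, 3, 1]. L is symmetric positive semidefinite, so every eigenvalue is real and nonnegative. The single zero eigenvalue shows the graph is connected.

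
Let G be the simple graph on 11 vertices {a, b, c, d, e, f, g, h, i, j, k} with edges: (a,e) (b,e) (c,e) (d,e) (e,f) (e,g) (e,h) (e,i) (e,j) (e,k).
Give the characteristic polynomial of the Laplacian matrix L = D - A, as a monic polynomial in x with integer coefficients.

x^11 - 20x^10 + 135x^9 - 480x^8 + 1050x^7 - 1512x^6 + 1470x^5 - 960x^4 + 405x^3 - 100x^2 + 11x

Reading degrees in the order [a, b, c, d, e, f, g, h, i, j, k] gives [1, 1, 1, 1, 10, 1, 1, 1, 1, 1, 1]; set D = diag(1, 1, 1, 1, 10, 1, 1, 1, 1, 1, 1) and form L = D - A. Computing det(xI - L) by cofactor expansion (or equivalently via sum-over-permutations) gives x^11 - 20x^10 + 135x^9 - 480x^8 + 1050x^7 - 1512x^6 + 1470x^5 - 960x^4 + 405x^3 - 100x^2 + 11x. The coefficient of x^10 equals -trace(L) = -20, matching the sum of degrees.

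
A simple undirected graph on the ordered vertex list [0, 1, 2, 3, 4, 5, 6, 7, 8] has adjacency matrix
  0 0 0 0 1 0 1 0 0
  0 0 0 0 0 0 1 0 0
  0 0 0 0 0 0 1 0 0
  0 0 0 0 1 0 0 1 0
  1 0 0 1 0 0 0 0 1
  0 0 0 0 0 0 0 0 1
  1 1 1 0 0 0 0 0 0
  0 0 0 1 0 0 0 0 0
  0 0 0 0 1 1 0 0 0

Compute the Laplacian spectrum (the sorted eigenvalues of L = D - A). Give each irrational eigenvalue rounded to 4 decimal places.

[0, 0.1953, 0.3820, 1, 1.2108, 2.1449, 2.6180, 3.9064, 4.5426]

Reading degrees in the order [0, 1, 2, 3, 4, 5, 6, 7, 8] gives [2, 1, 1, 2, 3, 1, 3, 1, 2]; set D = diag(2, 1, 1, 2, 3, 1, 3, 1, 2) and form L = D - A. Diagonalising L (or applying a numerical eigensolver to the 9x9 matrix) gives the spectrum above. By the matrix-tree theorem the graph has (1/9) * product of the nonzero eigenvalues = 1 spanning tree.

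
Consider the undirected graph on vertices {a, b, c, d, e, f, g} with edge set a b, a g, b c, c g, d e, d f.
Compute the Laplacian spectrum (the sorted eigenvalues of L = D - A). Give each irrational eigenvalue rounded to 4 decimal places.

[0, 0, 1, 2, 2, 3, 4]

Each diagonal entry of L is the vertex degree and each off-diagonal entry is -1 where an edge is present, 0 otherwise; in the order [a, b, c, d, e, f, g] the diagonal is [2, 2, 2, 2, 1, 1, 2]. Since every row of L sums to 0, the all-ones vector is in the kernel and 0 is an eigenvalue. The 2 zero eigenvalues correspond to the 2 connected components. The largest eigenvalue, 4, is at most the vertex count 7. There are 2 zeros in the spectrum, matching the 2 components.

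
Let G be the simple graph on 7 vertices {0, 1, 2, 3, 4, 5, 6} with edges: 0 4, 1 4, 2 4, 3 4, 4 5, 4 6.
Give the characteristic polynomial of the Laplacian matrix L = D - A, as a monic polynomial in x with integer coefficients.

x^7 - 12x^6 + 45x^5 - 80x^4 + 75x^3 - 36x^2 + 7x

With the vertex order [0, 1, 2, 3, 4, 5, 6], the degrees are [1, 1, 1, 1, 6, 1, 1], giving D = diag(1, 1, 1, 1, 6, 1, 1) and L = D - A. The eigenvalues of L are [0, 1, 1, 1, 1, 1, 7]; the characteristic polynomial is the product of (x - lambda_i), which multiplies out to x^7 - 12x^6 + 45x^5 - 80x^4 + 75x^3 - 36x^2 + 7x. Since p(0) = det(-L) = 0, x divides p(x). There is one zero in the spectrum, matching the 1 component. The largest eigenvalue, 7, is at most the vertex count 7.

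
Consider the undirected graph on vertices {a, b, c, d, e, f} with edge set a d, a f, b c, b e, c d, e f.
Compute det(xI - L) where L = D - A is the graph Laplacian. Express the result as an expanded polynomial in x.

With the vertex order [a, b, c, d, e, f], the degrees are [2, 2, 2, 2, 2, 2], giving D = diag(2, 2, 2, 2, 2, 2) and L = D - A. L has integer entries, so p(x) = det(xI - L) has integer coefficients. Expanding the determinant yields x^6 - 12x^5 + 54x^4 - 112x^3 + 105x^2 - 36x. The coefficient of x^5 equals -trace(L) = -12, matching the sum of degrees. The eigenvalues sum to 12, which equals trace(L) = 2|E|. The largest eigenvalue, 4, is at most the vertex count 6.

x^6 - 12x^5 + 54x^4 - 112x^3 + 105x^2 - 36x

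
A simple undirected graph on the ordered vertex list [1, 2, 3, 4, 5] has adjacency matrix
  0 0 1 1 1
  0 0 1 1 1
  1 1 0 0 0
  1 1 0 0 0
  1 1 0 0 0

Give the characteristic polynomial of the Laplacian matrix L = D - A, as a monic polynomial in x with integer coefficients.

x^5 - 12x^4 + 51x^3 - 92x^2 + 60x

Reading degrees in the order [1, 2, 3, 4, 5] gives [3, 3, 2, 2, 2]; set D = diag(3, 3, 2, 2, 2) and form L = D - A. L has integer entries, so p(x) = det(xI - L) has integer coefficients. Expanding the determinant yields x^5 - 12x^4 + 51x^3 - 92x^2 + 60x. Since p(0) = det(-L) = 0, x divides p(x). The eigenvalues sum to 12, which equals trace(L) = 2|E|.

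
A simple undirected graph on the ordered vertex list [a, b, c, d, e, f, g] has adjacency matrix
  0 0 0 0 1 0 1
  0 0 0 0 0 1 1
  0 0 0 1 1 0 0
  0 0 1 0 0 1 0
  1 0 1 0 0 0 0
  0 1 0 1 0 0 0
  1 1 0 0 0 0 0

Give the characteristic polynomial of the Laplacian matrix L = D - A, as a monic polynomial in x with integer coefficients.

Reading degrees in the order [a, b, c, d, e, f, g] gives [2, 2, 2, 2, 2, 2, 2]; set D = diag(2, 2, 2, 2, 2, 2, 2) and form L = D - A. L has integer entries, so p(x) = det(xI - L) has integer coefficients. Expanding the determinant yields x^7 - 14x^6 + 77x^5 - 210x^4 + 294x^3 - 196x^2 + 49x. The coefficient of x^6 equals -trace(L) = -14, matching the sum of degrees. The eigenvalues sum to 14, which equals trace(L) = 2|E|. The largest eigenvalue, 3.8019, is at most the vertex count 7.

x^7 - 14x^6 + 77x^5 - 210x^4 + 294x^3 - 196x^2 + 49x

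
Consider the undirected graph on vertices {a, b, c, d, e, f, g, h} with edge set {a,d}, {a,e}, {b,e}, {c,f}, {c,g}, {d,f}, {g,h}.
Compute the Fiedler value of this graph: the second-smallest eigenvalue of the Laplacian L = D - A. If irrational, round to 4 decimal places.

Each diagonal entry of L is the vertex degree and each off-diagonal entry is -1 where an edge is present, 0 otherwise; in the order [a, b, c, d, e, f, g, h] the diagonal is [2, 1, 2, 2, 2, 2, 2, 1]. The sorted Laplacian eigenvalues are [0, 0.1522, 0.5858, 1.2346, 2, 2.7654, 3.4142, 3.8478]; the algebraic connectivity is the second entry, 0.1522. The largest eigenvalue, 3.8478, is at most the vertex count 8.

0.1522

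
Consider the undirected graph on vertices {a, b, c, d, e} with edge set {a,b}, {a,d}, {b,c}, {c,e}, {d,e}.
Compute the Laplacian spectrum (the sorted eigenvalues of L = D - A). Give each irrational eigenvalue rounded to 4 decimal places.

Reading degrees in the order [a, b, c, d, e] gives [2, 2, 2, 2, 2]; set D = diag(2, 2, 2, 2, 2) and form L = D - A. Since every row of L sums to 0, the all-ones vector is in the kernel and 0 is an eigenvalue. The single zero eigenvalue shows the graph is connected. By the matrix-tree theorem the graph has (1/5) * product of the nonzero eigenvalues = 5 spanning trees.

[0, 1.3820, 1.3820, 3.6180, 3.6180]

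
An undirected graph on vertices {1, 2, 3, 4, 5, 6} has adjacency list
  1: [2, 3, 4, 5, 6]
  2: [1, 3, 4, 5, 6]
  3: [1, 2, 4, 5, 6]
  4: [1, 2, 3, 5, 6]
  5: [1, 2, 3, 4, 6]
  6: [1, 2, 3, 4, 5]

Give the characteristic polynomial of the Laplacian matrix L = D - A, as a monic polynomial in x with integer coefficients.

x^6 - 30x^5 + 360x^4 - 2160x^3 + 6480x^2 - 7776x

Reading degrees in the order [1, 2, 3, 4, 5, 6] gives [5, 5, 5, 5, 5, 5]; set D = diag(5, 5, 5, 5, 5, 5) and form L = D - A. The eigenvalues of L are [0, 6, 6, 6, 6, 6]; the characteristic polynomial is the product of (x - lambda_i), which multiplies out to x^6 - 30x^5 + 360x^4 - 2160x^3 + 6480x^2 - 7776x. Since p(0) = det(-L) = 0, x divides p(x). There is one zero in the spectrum, matching the 1 component. The eigenvalues sum to 30, which equals trace(L) = 2|E|.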